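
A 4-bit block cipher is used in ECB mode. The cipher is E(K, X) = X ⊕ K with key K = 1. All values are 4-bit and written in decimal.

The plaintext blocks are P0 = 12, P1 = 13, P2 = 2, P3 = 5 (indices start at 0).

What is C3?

ECB encryption: C_i = E(K, P_i).
C3: E(K, 5) = 4.

C3 = 4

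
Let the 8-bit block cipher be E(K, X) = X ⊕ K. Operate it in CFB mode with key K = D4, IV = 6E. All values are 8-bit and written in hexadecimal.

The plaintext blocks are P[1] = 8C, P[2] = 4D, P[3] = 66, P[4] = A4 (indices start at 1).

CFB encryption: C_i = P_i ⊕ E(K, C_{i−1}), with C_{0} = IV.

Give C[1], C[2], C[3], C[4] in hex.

C[1] = 36, C[2] = AF, C[3] = 1D, C[4] = 6D

C[1]: E(K, 6E) = BA; 8C ⊕ BA = 36.
C[2]: E(K, 36) = E2; 4D ⊕ E2 = AF.
C[3]: E(K, AF) = 7B; 66 ⊕ 7B = 1D.
C[4]: E(K, 1D) = C9; A4 ⊕ C9 = 6D.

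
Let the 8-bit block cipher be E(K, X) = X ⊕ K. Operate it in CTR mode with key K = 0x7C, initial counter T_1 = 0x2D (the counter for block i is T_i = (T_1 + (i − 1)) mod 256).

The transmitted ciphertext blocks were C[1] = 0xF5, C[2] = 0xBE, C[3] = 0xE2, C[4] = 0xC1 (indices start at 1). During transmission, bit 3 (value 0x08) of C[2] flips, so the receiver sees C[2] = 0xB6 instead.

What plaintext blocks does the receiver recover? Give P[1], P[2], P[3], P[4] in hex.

CTR decryption: S_i = E(K, T_i) where T_i is the counter for block i; P_i = C_i ⊕ S_i.
Only C[2] changed, to 0xB6. In CTR, a change in C_i flips the same bit in P_i only; the keystream is unaffected. Decrypting the received ciphertext:
P[1]: T = 0x2D, S = E(K, T) = 0x51; 0xF5 ⊕ 0x51 = 0xA4.
P[2]: T = 0x2E, S = E(K, T) = 0x52; 0xB6 ⊕ 0x52 = 0xE4.
P[3]: T = 0x2F, S = E(K, T) = 0x53; 0xE2 ⊕ 0x53 = 0xB1.
P[4]: T = 0x30, S = E(K, T) = 0x4C; 0xC1 ⊕ 0x4C = 0x8D.
Blocks that differ from the original plaintext: P[2].

P[1] = 0xA4, P[2] = 0xE4, P[3] = 0xB1, P[4] = 0x8D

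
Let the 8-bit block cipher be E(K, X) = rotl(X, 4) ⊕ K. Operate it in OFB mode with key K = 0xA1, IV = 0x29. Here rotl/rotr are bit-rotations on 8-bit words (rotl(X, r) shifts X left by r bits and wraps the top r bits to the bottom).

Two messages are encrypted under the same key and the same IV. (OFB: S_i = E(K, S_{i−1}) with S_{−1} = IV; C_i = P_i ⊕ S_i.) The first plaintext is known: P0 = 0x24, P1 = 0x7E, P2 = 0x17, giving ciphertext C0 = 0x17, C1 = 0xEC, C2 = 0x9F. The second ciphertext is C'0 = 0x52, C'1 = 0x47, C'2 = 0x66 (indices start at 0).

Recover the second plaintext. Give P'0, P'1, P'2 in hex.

In OFB with a reused IV, both messages share the same keystream S_i, so C_i ⊕ C'_i = P_i ⊕ P'_i and thus P'_i = P_i ⊕ C_i ⊕ C'_i.
P'0: 0x24 ⊕ 0x17 ⊕ 0x52 = 0x61.
P'1: 0x7E ⊕ 0xEC ⊕ 0x47 = 0xD5.
P'2: 0x17 ⊕ 0x9F ⊕ 0x66 = 0xEE.

P'0 = 0x61, P'1 = 0xD5, P'2 = 0xEE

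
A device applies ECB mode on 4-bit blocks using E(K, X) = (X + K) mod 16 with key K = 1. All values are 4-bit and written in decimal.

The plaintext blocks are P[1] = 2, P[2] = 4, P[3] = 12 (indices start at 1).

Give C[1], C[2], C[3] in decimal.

C[1] = 3, C[2] = 5, C[3] = 13

ECB encryption: C_i = E(K, P_i).
C[1]: E(K, 2) = 3.
C[2]: E(K, 4) = 5.
C[3]: E(K, 12) = 13.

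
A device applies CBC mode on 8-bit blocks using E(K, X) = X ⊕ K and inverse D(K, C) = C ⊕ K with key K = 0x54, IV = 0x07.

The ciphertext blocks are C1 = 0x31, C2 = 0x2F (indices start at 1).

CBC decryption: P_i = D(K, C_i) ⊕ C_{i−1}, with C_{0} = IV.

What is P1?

P1: D(K, 0x31) = 0x65; 0x65 ⊕ 0x07 = 0x62.

P1 = 0x62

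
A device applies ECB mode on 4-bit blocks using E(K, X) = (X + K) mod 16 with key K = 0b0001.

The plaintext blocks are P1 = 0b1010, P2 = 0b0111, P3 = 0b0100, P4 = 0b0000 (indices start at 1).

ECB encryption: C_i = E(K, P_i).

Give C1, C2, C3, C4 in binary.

C1: E(K, 0b1010) = 0b1011.
C2: E(K, 0b0111) = 0b1000.
C3: E(K, 0b0100) = 0b0101.
C4: E(K, 0b0000) = 0b0001.

C1 = 0b1011, C2 = 0b1000, C3 = 0b0101, C4 = 0b0001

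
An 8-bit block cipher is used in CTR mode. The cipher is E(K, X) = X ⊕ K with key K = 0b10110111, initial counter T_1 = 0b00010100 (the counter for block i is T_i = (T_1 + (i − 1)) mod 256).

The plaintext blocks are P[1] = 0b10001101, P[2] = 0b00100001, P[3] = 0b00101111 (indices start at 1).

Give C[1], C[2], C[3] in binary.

CTR encryption: S_i = E(K, T_i) where T_i is the counter for block i; C_i = P_i ⊕ S_i.
C[1]: T = 0b00010100, S = E(K, T) = 0b10100011; 0b10001101 ⊕ 0b10100011 = 0b00101110.
C[2]: T = 0b00010101, S = E(K, T) = 0b10100010; 0b00100001 ⊕ 0b10100010 = 0b10000011.
C[3]: T = 0b00010110, S = E(K, T) = 0b10100001; 0b00101111 ⊕ 0b10100001 = 0b10001110.

C[1] = 0b00101110, C[2] = 0b10000011, C[3] = 0b10001110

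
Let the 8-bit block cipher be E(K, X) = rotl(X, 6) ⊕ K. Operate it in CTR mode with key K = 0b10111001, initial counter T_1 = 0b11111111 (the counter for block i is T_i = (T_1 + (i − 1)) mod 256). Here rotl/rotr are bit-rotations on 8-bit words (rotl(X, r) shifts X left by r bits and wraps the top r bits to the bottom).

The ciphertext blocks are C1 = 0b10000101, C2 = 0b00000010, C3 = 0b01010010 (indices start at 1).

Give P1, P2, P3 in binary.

CTR decryption: S_i = E(K, T_i) where T_i is the counter for block i; P_i = C_i ⊕ S_i.
P1: T = 0b11111111, S = E(K, T) = 0b01000110; 0b10000101 ⊕ 0b01000110 = 0b11000011.
P2: T = 0b00000000, S = E(K, T) = 0b10111001; 0b00000010 ⊕ 0b10111001 = 0b10111011.
P3: T = 0b00000001, S = E(K, T) = 0b11111001; 0b01010010 ⊕ 0b11111001 = 0b10101011.

P1 = 0b11000011, P2 = 0b10111011, P3 = 0b10101011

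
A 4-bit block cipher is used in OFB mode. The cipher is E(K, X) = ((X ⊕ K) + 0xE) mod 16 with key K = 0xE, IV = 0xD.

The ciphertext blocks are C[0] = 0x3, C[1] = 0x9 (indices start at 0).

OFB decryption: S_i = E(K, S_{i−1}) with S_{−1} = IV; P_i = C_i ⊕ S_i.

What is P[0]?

P[0] = 0x2

P[0]: S = E(K, 0xD) = 0x1; 0x3 ⊕ 0x1 = 0x2.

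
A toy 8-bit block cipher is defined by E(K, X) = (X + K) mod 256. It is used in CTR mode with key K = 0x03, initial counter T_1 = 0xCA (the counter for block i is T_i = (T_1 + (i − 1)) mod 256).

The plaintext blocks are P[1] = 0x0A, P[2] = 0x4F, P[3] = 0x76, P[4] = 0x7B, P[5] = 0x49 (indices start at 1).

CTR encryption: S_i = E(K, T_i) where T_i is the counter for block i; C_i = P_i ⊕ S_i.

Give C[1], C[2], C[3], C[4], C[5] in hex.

C[1]: T = 0xCA, S = E(K, T) = 0xCD; 0x0A ⊕ 0xCD = 0xC7.
C[2]: T = 0xCB, S = E(K, T) = 0xCE; 0x4F ⊕ 0xCE = 0x81.
C[3]: T = 0xCC, S = E(K, T) = 0xCF; 0x76 ⊕ 0xCF = 0xB9.
C[4]: T = 0xCD, S = E(K, T) = 0xD0; 0x7B ⊕ 0xD0 = 0xAB.
C[5]: T = 0xCE, S = E(K, T) = 0xD1; 0x49 ⊕ 0xD1 = 0x98.

C[1] = 0xC7, C[2] = 0x81, C[3] = 0xB9, C[4] = 0xAB, C[5] = 0x98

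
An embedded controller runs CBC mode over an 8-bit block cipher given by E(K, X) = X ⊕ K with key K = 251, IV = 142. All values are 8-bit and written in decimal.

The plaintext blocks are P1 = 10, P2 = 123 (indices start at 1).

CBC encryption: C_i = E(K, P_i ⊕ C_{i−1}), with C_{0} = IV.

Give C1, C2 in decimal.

C1 = 127, C2 = 255

C1: P1 ⊕ 142 = 132; E(K, 132) = 127.
C2: P2 ⊕ 127 = 4; E(K, 4) = 255.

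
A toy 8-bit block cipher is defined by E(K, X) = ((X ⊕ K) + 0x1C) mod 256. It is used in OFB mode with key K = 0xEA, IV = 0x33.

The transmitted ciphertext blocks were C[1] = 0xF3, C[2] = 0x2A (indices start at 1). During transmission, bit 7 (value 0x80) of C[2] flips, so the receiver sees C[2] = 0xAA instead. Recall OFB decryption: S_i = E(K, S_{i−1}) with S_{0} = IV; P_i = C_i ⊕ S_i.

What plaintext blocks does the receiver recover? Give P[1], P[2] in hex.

Only C[2] changed, to 0xAA. In OFB, a change in C_i flips the same bit in P_i only; the keystream is unaffected. Decrypting the received ciphertext:
P[1]: S = E(K, 0x33) = 0xF5; 0xF3 ⊕ 0xF5 = 0x06.
P[2]: S = E(K, 0xF5) = 0x3B; 0xAA ⊕ 0x3B = 0x91.
Blocks that differ from the original plaintext: P[2].

P[1] = 0x06, P[2] = 0x91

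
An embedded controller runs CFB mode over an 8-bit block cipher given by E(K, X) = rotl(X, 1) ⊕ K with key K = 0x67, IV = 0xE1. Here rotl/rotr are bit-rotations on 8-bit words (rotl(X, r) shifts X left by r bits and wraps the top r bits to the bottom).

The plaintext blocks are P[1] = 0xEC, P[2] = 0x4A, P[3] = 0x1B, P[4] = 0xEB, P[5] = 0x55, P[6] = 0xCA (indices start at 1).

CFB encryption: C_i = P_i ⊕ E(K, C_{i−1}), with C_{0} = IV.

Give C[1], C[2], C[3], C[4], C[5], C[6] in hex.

C[1] = 0x48, C[2] = 0xBD, C[3] = 0x07, C[4] = 0x82, C[5] = 0x37, C[6] = 0xC3

C[1]: E(K, 0xE1) = 0xA4; 0xEC ⊕ 0xA4 = 0x48.
C[2]: E(K, 0x48) = 0xF7; 0x4A ⊕ 0xF7 = 0xBD.
C[3]: E(K, 0xBD) = 0x1C; 0x1B ⊕ 0x1C = 0x07.
C[4]: E(K, 0x07) = 0x69; 0xEB ⊕ 0x69 = 0x82.
C[5]: E(K, 0x82) = 0x62; 0x55 ⊕ 0x62 = 0x37.
C[6]: E(K, 0x37) = 0x09; 0xCA ⊕ 0x09 = 0xC3.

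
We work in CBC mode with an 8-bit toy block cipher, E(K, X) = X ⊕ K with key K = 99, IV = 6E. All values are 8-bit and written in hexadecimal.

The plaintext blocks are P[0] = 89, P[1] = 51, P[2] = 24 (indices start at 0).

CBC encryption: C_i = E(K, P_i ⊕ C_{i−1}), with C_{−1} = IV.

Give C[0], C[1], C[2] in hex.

C[0] = 7E, C[1] = B6, C[2] = 0B

C[0]: P[0] ⊕ 6E = E7; E(K, E7) = 7E.
C[1]: P[1] ⊕ 7E = 2F; E(K, 2F) = B6.
C[2]: P[2] ⊕ B6 = 92; E(K, 92) = 0B.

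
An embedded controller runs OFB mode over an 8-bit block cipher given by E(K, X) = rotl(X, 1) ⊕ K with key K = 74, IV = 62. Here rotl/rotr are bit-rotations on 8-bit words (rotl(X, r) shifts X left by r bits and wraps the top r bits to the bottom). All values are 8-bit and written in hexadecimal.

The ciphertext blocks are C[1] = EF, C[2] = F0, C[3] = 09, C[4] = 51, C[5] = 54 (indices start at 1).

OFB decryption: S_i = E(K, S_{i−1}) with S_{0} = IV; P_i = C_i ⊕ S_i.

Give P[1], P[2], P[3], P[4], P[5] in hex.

P[1] = 5F, P[2] = E5, P[3] = 57, P[4] = 99, P[5] = B1

P[1]: S = E(K, 62) = B0; EF ⊕ B0 = 5F.
P[2]: S = E(K, B0) = 15; F0 ⊕ 15 = E5.
P[3]: S = E(K, 15) = 5E; 09 ⊕ 5E = 57.
P[4]: S = E(K, 5E) = C8; 51 ⊕ C8 = 99.
P[5]: S = E(K, C8) = E5; 54 ⊕ E5 = B1.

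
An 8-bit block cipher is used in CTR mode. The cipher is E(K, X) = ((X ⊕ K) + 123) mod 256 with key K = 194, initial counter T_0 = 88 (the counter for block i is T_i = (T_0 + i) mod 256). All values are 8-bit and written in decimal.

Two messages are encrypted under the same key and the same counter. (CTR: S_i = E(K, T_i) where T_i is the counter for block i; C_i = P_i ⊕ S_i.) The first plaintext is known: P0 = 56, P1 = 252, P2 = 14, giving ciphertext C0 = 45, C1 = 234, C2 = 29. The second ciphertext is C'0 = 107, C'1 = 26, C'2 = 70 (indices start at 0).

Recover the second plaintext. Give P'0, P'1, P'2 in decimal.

In CTR with a reused counter, both messages share the same keystream S_i, so C_i ⊕ C'_i = P_i ⊕ P'_i and thus P'_i = P_i ⊕ C_i ⊕ C'_i.
P'0: 56 ⊕ 45 ⊕ 107 = 126.
P'1: 252 ⊕ 234 ⊕ 26 = 12.
P'2: 14 ⊕ 29 ⊕ 70 = 85.

P'0 = 126, P'1 = 12, P'2 = 85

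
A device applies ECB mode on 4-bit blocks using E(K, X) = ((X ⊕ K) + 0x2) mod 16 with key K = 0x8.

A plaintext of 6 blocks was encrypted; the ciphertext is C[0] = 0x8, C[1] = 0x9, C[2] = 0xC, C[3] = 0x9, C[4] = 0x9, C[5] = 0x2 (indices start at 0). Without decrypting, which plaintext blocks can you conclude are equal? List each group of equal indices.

ECB encrypts each block independently with the same key, so equal ciphertext blocks imply equal plaintext blocks.
C[1] = C[3] = C[4] = 0x9, so P[1] = P[3] = P[4].

P[1] = P[3] = P[4]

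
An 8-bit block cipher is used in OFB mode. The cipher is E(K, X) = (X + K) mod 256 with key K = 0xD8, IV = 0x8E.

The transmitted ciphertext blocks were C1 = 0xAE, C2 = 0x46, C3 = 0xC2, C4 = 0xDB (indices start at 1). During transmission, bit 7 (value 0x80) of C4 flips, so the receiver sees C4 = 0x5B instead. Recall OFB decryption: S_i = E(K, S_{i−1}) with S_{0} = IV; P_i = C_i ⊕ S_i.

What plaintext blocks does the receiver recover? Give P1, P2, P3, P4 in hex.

Only C4 changed, to 0x5B. In OFB, a change in C_i flips the same bit in P_i only; the keystream is unaffected. Decrypting the received ciphertext:
P1: S = E(K, 0x8E) = 0x66; 0xAE ⊕ 0x66 = 0xC8.
P2: S = E(K, 0x66) = 0x3E; 0x46 ⊕ 0x3E = 0x78.
P3: S = E(K, 0x3E) = 0x16; 0xC2 ⊕ 0x16 = 0xD4.
P4: S = E(K, 0x16) = 0xEE; 0x5B ⊕ 0xEE = 0xB5.
Blocks that differ from the original plaintext: P4.

P1 = 0xC8, P2 = 0x78, P3 = 0xD4, P4 = 0xB5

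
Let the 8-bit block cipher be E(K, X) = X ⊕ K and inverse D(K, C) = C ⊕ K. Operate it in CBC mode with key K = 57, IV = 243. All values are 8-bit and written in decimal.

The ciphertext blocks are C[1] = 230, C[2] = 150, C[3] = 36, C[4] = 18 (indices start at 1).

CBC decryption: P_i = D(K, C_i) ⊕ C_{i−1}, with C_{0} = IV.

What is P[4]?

P[4]: D(K, 18) = 43; 43 ⊕ 36 = 15.

P[4] = 15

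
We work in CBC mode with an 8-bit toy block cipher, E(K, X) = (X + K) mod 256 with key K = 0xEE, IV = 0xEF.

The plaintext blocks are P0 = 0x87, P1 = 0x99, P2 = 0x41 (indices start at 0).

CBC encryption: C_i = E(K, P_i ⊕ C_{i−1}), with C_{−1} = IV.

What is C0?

C0 = 0x56

C0: P0 ⊕ 0xEF = 0x68; E(K, 0x68) = 0x56.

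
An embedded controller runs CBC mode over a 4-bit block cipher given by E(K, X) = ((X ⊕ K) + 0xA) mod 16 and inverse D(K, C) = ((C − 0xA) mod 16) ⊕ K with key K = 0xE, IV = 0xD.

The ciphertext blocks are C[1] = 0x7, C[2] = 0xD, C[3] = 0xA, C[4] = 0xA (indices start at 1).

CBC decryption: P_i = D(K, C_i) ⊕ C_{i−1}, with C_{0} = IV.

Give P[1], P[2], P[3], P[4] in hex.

P[1] = 0xE, P[2] = 0xA, P[3] = 0x3, P[4] = 0x4

P[1]: D(K, 0x7) = 0x3; 0x3 ⊕ 0xD = 0xE.
P[2]: D(K, 0xD) = 0xD; 0xD ⊕ 0x7 = 0xA.
P[3]: D(K, 0xA) = 0xE; 0xE ⊕ 0xD = 0x3.
P[4]: D(K, 0xA) = 0xE; 0xE ⊕ 0xA = 0x4.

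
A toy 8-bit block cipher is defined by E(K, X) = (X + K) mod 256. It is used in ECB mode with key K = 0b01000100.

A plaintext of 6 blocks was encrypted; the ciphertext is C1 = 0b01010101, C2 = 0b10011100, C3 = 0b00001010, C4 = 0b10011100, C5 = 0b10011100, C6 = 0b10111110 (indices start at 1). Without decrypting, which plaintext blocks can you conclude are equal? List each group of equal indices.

P2 = P4 = P5

ECB encrypts each block independently with the same key, so equal ciphertext blocks imply equal plaintext blocks.
C2 = C4 = C5 = 0b10011100, so P2 = P4 = P5.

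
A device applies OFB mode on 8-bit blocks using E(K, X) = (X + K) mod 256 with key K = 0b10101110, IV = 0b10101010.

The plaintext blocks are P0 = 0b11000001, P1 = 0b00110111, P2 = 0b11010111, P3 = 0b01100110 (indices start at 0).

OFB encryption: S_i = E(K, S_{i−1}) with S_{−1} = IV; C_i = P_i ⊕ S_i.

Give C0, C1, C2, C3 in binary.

C0 = 0b10011001, C1 = 0b00110001, C2 = 0b01100011, C3 = 0b00000100

C0: S = E(K, 0b10101010) = 0b01011000; 0b11000001 ⊕ 0b01011000 = 0b10011001.
C1: S = E(K, 0b01011000) = 0b00000110; 0b00110111 ⊕ 0b00000110 = 0b00110001.
C2: S = E(K, 0b00000110) = 0b10110100; 0b11010111 ⊕ 0b10110100 = 0b01100011.
C3: S = E(K, 0b10110100) = 0b01100010; 0b01100110 ⊕ 0b01100010 = 0b00000100.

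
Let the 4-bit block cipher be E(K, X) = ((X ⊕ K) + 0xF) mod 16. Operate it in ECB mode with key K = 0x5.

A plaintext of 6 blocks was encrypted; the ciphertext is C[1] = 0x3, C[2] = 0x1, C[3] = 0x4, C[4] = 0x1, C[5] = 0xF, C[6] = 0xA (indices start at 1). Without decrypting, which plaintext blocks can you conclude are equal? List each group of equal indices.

ECB encrypts each block independently with the same key, so equal ciphertext blocks imply equal plaintext blocks.
C[2] = C[4] = 0x1, so P[2] = P[4].

P[2] = P[4]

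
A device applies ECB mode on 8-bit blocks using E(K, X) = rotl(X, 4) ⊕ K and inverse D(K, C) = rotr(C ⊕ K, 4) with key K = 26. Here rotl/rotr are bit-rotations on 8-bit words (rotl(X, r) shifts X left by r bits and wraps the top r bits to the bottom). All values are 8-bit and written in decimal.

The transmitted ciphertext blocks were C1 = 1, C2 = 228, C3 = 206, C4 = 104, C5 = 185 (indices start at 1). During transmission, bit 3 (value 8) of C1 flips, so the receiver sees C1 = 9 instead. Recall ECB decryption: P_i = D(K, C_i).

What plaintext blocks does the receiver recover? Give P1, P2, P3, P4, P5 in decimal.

P1 = 49, P2 = 239, P3 = 77, P4 = 39, P5 = 58

Only C1 changed, to 9. In ECB, a change in C_i affects only P_i. Decrypting the received ciphertext:
P1: D(K, 9) = 49.
P2: D(K, 228) = 239.
P3: D(K, 206) = 77.
P4: D(K, 104) = 39.
P5: D(K, 185) = 58.
Blocks that differ from the original plaintext: P1.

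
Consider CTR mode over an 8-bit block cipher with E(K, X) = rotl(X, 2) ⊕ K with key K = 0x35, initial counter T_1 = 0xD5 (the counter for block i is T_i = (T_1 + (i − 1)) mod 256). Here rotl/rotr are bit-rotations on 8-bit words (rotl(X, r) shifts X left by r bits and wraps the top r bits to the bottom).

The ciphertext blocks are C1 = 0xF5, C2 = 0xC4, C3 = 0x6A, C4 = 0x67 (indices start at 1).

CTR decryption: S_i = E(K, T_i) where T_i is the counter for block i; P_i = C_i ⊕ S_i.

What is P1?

P1 = 0x97

P1: T = 0xD5, S = E(K, T) = 0x62; 0xF5 ⊕ 0x62 = 0x97.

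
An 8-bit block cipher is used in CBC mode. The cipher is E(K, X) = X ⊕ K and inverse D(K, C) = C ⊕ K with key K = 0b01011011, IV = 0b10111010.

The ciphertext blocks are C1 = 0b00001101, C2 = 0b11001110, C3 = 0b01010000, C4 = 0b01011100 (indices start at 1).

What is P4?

CBC decryption: P_i = D(K, C_i) ⊕ C_{i−1}, with C_{0} = IV.
P4: D(K, 0b01011100) = 0b00000111; 0b00000111 ⊕ 0b01010000 = 0b01010111.

P4 = 0b01010111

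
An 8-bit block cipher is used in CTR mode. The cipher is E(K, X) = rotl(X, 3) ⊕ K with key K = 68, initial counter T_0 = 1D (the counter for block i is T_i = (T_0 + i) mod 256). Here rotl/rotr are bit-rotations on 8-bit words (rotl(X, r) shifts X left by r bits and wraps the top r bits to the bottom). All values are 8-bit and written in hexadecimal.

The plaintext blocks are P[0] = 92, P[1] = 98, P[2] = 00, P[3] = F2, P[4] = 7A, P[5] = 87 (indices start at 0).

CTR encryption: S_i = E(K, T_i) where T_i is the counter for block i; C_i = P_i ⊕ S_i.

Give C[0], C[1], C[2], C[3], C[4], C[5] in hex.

C[0] = 12, C[1] = 00, C[2] = 90, C[3] = 9B, C[4] = 1B, C[5] = FE

C[0]: T = 1D, S = E(K, T) = 80; 92 ⊕ 80 = 12.
C[1]: T = 1E, S = E(K, T) = 98; 98 ⊕ 98 = 00.
C[2]: T = 1F, S = E(K, T) = 90; 00 ⊕ 90 = 90.
C[3]: T = 20, S = E(K, T) = 69; F2 ⊕ 69 = 9B.
C[4]: T = 21, S = E(K, T) = 61; 7A ⊕ 61 = 1B.
C[5]: T = 22, S = E(K, T) = 79; 87 ⊕ 79 = FE.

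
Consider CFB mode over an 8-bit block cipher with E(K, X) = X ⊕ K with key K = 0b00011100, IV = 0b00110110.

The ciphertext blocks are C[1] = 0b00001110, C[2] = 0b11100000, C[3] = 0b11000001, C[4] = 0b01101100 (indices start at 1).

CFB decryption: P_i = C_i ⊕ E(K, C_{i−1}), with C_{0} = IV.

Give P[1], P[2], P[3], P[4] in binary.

P[1]: E(K, 0b00110110) = 0b00101010; 0b00001110 ⊕ 0b00101010 = 0b00100100.
P[2]: E(K, 0b00001110) = 0b00010010; 0b11100000 ⊕ 0b00010010 = 0b11110010.
P[3]: E(K, 0b11100000) = 0b11111100; 0b11000001 ⊕ 0b11111100 = 0b00111101.
P[4]: E(K, 0b11000001) = 0b11011101; 0b01101100 ⊕ 0b11011101 = 0b10110001.

P[1] = 0b00100100, P[2] = 0b11110010, P[3] = 0b00111101, P[4] = 0b10110001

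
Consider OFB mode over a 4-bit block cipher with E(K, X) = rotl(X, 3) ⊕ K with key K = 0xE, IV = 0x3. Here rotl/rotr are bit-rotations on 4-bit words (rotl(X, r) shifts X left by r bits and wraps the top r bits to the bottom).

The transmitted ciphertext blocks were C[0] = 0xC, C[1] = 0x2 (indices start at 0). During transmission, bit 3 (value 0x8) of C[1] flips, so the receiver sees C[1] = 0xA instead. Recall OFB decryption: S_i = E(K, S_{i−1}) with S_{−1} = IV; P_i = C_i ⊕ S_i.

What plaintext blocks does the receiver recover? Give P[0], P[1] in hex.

Only C[1] changed, to 0xA. In OFB, a change in C_i flips the same bit in P_i only; the keystream is unaffected. Decrypting the received ciphertext:
P[0]: S = E(K, 0x3) = 0x7; 0xC ⊕ 0x7 = 0xB.
P[1]: S = E(K, 0x7) = 0x5; 0xA ⊕ 0x5 = 0xF.
Blocks that differ from the original plaintext: P[1].

P[0] = 0xB, P[1] = 0xF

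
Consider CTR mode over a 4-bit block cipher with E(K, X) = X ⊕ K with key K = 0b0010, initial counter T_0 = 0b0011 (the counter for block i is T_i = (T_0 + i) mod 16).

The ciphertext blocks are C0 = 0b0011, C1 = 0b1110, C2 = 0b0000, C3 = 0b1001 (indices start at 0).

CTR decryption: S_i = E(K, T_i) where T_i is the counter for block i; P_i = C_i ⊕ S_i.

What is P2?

P2: T = 0b0101, S = E(K, T) = 0b0111; 0b0000 ⊕ 0b0111 = 0b0111.

P2 = 0b0111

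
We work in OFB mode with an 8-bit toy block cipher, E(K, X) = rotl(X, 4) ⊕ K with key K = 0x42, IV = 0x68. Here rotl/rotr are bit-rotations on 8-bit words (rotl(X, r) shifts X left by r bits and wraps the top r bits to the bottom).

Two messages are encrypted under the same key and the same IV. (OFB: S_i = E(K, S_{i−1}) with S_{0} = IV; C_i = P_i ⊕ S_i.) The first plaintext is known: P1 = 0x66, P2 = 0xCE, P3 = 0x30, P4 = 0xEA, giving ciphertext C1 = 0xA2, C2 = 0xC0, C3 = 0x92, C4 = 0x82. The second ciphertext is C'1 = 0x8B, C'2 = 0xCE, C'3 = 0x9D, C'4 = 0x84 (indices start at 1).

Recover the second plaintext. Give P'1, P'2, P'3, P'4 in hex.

In OFB with a reused IV, both messages share the same keystream S_i, so C_i ⊕ C'_i = P_i ⊕ P'_i and thus P'_i = P_i ⊕ C_i ⊕ C'_i.
P'1: 0x66 ⊕ 0xA2 ⊕ 0x8B = 0x4F.
P'2: 0xCE ⊕ 0xC0 ⊕ 0xCE = 0xC0.
P'3: 0x30 ⊕ 0x92 ⊕ 0x9D = 0x3F.
P'4: 0xEA ⊕ 0x82 ⊕ 0x84 = 0xEC.

P'1 = 0x4F, P'2 = 0xC0, P'3 = 0x3F, P'4 = 0xEC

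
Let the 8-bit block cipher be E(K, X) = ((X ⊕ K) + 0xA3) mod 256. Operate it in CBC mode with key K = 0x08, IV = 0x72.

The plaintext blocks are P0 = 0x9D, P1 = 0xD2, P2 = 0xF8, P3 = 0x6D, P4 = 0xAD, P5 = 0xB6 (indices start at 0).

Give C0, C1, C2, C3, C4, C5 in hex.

CBC encryption: C_i = E(K, P_i ⊕ C_{i−1}), with C_{−1} = IV.
C0: P0 ⊕ 0x72 = 0xEF; E(K, 0xEF) = 0x8A.
C1: P1 ⊕ 0x8A = 0x58; E(K, 0x58) = 0xF3.
C2: P2 ⊕ 0xF3 = 0x0B; E(K, 0x0B) = 0xA6.
C3: P3 ⊕ 0xA6 = 0xCB; E(K, 0xCB) = 0x66.
C4: P4 ⊕ 0x66 = 0xCB; E(K, 0xCB) = 0x66.
C5: P5 ⊕ 0x66 = 0xD0; E(K, 0xD0) = 0x7B.

C0 = 0x8A, C1 = 0xF3, C2 = 0xA6, C3 = 0x66, C4 = 0x66, C5 = 0x7B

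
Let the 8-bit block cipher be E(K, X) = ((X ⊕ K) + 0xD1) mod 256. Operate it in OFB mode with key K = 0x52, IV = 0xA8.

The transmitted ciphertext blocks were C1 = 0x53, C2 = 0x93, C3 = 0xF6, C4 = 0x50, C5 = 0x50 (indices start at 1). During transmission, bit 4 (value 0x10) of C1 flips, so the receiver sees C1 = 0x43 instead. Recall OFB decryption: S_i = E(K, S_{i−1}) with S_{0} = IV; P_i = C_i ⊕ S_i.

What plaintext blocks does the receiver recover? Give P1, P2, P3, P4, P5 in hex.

P1 = 0x88, P2 = 0xF9, P3 = 0xFF, P4 = 0x7C, P5 = 0x1F

Only C1 changed, to 0x43. In OFB, a change in C_i flips the same bit in P_i only; the keystream is unaffected. Decrypting the received ciphertext:
P1: S = E(K, 0xA8) = 0xCB; 0x43 ⊕ 0xCB = 0x88.
P2: S = E(K, 0xCB) = 0x6A; 0x93 ⊕ 0x6A = 0xF9.
P3: S = E(K, 0x6A) = 0x09; 0xF6 ⊕ 0x09 = 0xFF.
P4: S = E(K, 0x09) = 0x2C; 0x50 ⊕ 0x2C = 0x7C.
P5: S = E(K, 0x2C) = 0x4F; 0x50 ⊕ 0x4F = 0x1F.
Blocks that differ from the original plaintext: P1.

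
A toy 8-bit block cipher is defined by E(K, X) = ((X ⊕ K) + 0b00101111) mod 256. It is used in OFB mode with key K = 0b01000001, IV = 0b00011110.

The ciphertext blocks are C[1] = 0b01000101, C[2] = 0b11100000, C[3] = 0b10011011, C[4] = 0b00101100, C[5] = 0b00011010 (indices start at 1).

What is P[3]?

OFB decryption: S_i = E(K, S_{i−1}) with S_{0} = IV; P_i = C_i ⊕ S_i.
P[1]: S = E(K, 0b00011110) = 0b10001110; 0b01000101 ⊕ 0b10001110 = 0b11001011.
P[2]: S = E(K, 0b10001110) = 0b11111110; 0b11100000 ⊕ 0b11111110 = 0b00011110.
P[3]: S = E(K, 0b11111110) = 0b11101110; 0b10011011 ⊕ 0b11101110 = 0b01110101.

P[3] = 0b01110101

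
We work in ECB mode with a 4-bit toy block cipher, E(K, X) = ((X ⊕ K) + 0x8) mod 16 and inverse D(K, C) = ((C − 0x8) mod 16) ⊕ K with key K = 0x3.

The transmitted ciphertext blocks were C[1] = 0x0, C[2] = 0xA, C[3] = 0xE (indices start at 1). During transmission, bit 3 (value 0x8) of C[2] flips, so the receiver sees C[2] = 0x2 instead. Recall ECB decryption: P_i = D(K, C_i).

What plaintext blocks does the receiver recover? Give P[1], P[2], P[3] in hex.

P[1] = 0xB, P[2] = 0x9, P[3] = 0x5

Only C[2] changed, to 0x2. In ECB, a change in C_i affects only P_i. Decrypting the received ciphertext:
P[1]: D(K, 0x0) = 0xB.
P[2]: D(K, 0x2) = 0x9.
P[3]: D(K, 0xE) = 0x5.
Blocks that differ from the original plaintext: P[2].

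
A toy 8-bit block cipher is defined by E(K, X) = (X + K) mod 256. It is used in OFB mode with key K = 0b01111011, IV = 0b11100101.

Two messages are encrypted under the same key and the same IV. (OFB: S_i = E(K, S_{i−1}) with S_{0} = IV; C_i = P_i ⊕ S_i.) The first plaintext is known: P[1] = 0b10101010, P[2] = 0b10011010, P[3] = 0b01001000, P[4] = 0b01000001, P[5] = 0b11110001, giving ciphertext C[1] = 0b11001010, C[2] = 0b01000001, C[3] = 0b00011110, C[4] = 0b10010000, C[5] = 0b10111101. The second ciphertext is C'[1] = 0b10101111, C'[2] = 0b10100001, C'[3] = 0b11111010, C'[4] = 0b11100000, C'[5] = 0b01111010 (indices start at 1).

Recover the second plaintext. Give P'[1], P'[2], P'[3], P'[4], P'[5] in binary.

P'[1] = 0b11001111, P'[2] = 0b01111010, P'[3] = 0b10101100, P'[4] = 0b00110001, P'[5] = 0b00110110

In OFB with a reused IV, both messages share the same keystream S_i, so C_i ⊕ C'_i = P_i ⊕ P'_i and thus P'_i = P_i ⊕ C_i ⊕ C'_i.
P'[1]: 0b10101010 ⊕ 0b11001010 ⊕ 0b10101111 = 0b11001111.
P'[2]: 0b10011010 ⊕ 0b01000001 ⊕ 0b10100001 = 0b01111010.
P'[3]: 0b01001000 ⊕ 0b00011110 ⊕ 0b11111010 = 0b10101100.
P'[4]: 0b01000001 ⊕ 0b10010000 ⊕ 0b11100000 = 0b00110001.
P'[5]: 0b11110001 ⊕ 0b10111101 ⊕ 0b01111010 = 0b00110110.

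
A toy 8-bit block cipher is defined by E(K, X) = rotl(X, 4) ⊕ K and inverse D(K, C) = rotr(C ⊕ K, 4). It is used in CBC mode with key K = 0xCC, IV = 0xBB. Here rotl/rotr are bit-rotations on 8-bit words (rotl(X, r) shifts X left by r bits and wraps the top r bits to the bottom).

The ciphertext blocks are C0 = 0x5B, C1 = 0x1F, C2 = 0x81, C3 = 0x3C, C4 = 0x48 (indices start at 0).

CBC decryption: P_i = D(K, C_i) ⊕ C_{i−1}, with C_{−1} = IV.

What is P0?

P0: D(K, 0x5B) = 0x79; 0x79 ⊕ 0xBB = 0xC2.

P0 = 0xC2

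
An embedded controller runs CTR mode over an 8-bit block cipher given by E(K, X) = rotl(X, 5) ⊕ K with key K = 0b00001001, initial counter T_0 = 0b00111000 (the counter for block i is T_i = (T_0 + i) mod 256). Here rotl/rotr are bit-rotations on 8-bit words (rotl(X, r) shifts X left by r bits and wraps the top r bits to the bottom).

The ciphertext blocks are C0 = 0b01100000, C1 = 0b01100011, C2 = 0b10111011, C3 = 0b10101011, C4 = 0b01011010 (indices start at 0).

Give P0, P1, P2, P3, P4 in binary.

CTR decryption: S_i = E(K, T_i) where T_i is the counter for block i; P_i = C_i ⊕ S_i.
P0: T = 0b00111000, S = E(K, T) = 0b00001110; 0b01100000 ⊕ 0b00001110 = 0b01101110.
P1: T = 0b00111001, S = E(K, T) = 0b00101110; 0b01100011 ⊕ 0b00101110 = 0b01001101.
P2: T = 0b00111010, S = E(K, T) = 0b01001110; 0b10111011 ⊕ 0b01001110 = 0b11110101.
P3: T = 0b00111011, S = E(K, T) = 0b01101110; 0b10101011 ⊕ 0b01101110 = 0b11000101.
P4: T = 0b00111100, S = E(K, T) = 0b10001110; 0b01011010 ⊕ 0b10001110 = 0b11010100.

P0 = 0b01101110, P1 = 0b01001101, P2 = 0b11110101, P3 = 0b11000101, P4 = 0b11010100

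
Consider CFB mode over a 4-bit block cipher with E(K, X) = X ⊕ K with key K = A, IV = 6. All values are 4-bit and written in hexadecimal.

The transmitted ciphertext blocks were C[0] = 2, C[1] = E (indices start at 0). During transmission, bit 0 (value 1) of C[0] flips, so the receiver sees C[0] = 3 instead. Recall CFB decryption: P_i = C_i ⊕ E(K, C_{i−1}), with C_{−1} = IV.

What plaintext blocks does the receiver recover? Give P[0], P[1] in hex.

P[0] = F, P[1] = 7

Only C[0] changed, to 3. In CFB, a change in C_i flips the same bit in P_i and garbles P_{i+1}. Decrypting the received ciphertext:
P[0]: E(K, 6) = C; 3 ⊕ C = F.
P[1]: E(K, 3) = 9; E ⊕ 9 = 7.
Blocks that differ from the original plaintext: P[0], P[1].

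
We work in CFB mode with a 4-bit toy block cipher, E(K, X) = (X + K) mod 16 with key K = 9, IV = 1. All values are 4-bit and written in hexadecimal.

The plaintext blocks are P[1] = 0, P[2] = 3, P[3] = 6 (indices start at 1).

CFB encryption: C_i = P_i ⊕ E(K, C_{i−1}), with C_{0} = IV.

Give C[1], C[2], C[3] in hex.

C[1]: E(K, 1) = A; 0 ⊕ A = A.
C[2]: E(K, A) = 3; 3 ⊕ 3 = 0.
C[3]: E(K, 0) = 9; 6 ⊕ 9 = F.

C[1] = A, C[2] = 0, C[3] = F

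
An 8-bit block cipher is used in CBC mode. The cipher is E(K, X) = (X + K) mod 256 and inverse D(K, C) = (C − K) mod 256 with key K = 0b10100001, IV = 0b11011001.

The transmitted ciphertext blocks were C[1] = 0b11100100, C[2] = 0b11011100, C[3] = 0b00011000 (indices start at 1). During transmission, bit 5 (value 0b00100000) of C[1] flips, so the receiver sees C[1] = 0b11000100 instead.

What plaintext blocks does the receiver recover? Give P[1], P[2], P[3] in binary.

P[1] = 0b11111010, P[2] = 0b11111111, P[3] = 0b10101011

CBC decryption: P_i = D(K, C_i) ⊕ C_{i−1}, with C_{0} = IV.
Only C[1] changed, to 0b11000100. In CBC, a change in C_i garbles P_i and flips the same bit in P_{i+1}. Decrypting the received ciphertext:
P[1]: D(K, 0b11000100) = 0b00100011; 0b00100011 ⊕ 0b11011001 = 0b11111010.
P[2]: D(K, 0b11011100) = 0b00111011; 0b00111011 ⊕ 0b11000100 = 0b11111111.
P[3]: D(K, 0b00011000) = 0b01110111; 0b01110111 ⊕ 0b11011100 = 0b10101011.
Blocks that differ from the original plaintext: P[1], P[2].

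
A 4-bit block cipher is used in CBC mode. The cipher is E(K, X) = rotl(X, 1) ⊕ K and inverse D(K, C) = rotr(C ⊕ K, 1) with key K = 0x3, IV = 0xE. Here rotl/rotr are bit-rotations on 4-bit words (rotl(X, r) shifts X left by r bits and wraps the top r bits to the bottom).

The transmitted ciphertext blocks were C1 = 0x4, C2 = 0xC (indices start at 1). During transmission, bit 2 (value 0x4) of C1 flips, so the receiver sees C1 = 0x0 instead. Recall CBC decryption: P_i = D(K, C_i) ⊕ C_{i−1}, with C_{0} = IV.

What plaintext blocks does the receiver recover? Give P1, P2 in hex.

P1 = 0x7, P2 = 0xF

Only C1 changed, to 0x0. In CBC, a change in C_i garbles P_i and flips the same bit in P_{i+1}. Decrypting the received ciphertext:
P1: D(K, 0x0) = 0x9; 0x9 ⊕ 0xE = 0x7.
P2: D(K, 0xC) = 0xF; 0xF ⊕ 0x0 = 0xF.
Blocks that differ from the original plaintext: P1, P2.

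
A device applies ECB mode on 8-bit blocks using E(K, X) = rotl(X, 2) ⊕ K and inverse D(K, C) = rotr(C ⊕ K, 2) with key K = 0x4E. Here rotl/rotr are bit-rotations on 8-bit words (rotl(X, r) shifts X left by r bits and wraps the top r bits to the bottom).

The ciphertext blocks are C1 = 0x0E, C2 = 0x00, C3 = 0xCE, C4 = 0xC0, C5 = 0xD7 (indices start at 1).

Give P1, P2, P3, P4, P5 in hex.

P1 = 0x10, P2 = 0x93, P3 = 0x20, P4 = 0xA3, P5 = 0x66

ECB decryption: P_i = D(K, C_i).
P1: D(K, 0x0E) = 0x10.
P2: D(K, 0x00) = 0x93.
P3: D(K, 0xCE) = 0x20.
P4: D(K, 0xC0) = 0xA3.
P5: D(K, 0xD7) = 0x66.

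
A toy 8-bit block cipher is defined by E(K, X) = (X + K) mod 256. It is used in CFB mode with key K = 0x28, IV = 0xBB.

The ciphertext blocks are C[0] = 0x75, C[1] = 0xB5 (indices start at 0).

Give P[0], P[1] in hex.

P[0] = 0x96, P[1] = 0x28

CFB decryption: P_i = C_i ⊕ E(K, C_{i−1}), with C_{−1} = IV.
P[0]: E(K, 0xBB) = 0xE3; 0x75 ⊕ 0xE3 = 0x96.
P[1]: E(K, 0x75) = 0x9D; 0xB5 ⊕ 0x9D = 0x28.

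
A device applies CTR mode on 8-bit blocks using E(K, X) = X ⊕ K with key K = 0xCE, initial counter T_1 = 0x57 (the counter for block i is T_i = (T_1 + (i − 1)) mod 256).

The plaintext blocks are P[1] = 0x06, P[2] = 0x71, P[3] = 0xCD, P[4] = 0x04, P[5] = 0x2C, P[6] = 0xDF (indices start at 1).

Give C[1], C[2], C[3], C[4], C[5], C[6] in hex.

C[1] = 0x9F, C[2] = 0xE7, C[3] = 0x5A, C[4] = 0x90, C[5] = 0xB9, C[6] = 0x4D

CTR encryption: S_i = E(K, T_i) where T_i is the counter for block i; C_i = P_i ⊕ S_i.
C[1]: T = 0x57, S = E(K, T) = 0x99; 0x06 ⊕ 0x99 = 0x9F.
C[2]: T = 0x58, S = E(K, T) = 0x96; 0x71 ⊕ 0x96 = 0xE7.
C[3]: T = 0x59, S = E(K, T) = 0x97; 0xCD ⊕ 0x97 = 0x5A.
C[4]: T = 0x5A, S = E(K, T) = 0x94; 0x04 ⊕ 0x94 = 0x90.
C[5]: T = 0x5B, S = E(K, T) = 0x95; 0x2C ⊕ 0x95 = 0xB9.
C[6]: T = 0x5C, S = E(K, T) = 0x92; 0xDF ⊕ 0x92 = 0x4D.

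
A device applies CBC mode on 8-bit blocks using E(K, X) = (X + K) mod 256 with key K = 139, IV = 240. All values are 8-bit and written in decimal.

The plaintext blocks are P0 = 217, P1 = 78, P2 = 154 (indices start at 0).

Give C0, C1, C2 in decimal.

C0 = 180, C1 = 133, C2 = 170

CBC encryption: C_i = E(K, P_i ⊕ C_{i−1}), with C_{−1} = IV.
C0: P0 ⊕ 240 = 41; E(K, 41) = 180.
C1: P1 ⊕ 180 = 250; E(K, 250) = 133.
C2: P2 ⊕ 133 = 31; E(K, 31) = 170.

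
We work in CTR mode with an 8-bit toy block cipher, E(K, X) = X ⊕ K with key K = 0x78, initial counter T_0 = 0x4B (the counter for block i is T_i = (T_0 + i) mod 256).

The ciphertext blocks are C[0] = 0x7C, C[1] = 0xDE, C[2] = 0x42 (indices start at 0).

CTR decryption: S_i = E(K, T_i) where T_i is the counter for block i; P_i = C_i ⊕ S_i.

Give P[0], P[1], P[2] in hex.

P[0] = 0x4F, P[1] = 0xEA, P[2] = 0x77

P[0]: T = 0x4B, S = E(K, T) = 0x33; 0x7C ⊕ 0x33 = 0x4F.
P[1]: T = 0x4C, S = E(K, T) = 0x34; 0xDE ⊕ 0x34 = 0xEA.
P[2]: T = 0x4D, S = E(K, T) = 0x35; 0x42 ⊕ 0x35 = 0x77.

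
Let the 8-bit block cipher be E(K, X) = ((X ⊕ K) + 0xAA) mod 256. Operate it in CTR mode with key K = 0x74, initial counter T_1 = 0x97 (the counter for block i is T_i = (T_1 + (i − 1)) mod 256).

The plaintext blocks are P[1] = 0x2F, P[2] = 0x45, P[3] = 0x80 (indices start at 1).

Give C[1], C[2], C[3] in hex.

C[1] = 0xA2, C[2] = 0xD3, C[3] = 0x17

CTR encryption: S_i = E(K, T_i) where T_i is the counter for block i; C_i = P_i ⊕ S_i.
C[1]: T = 0x97, S = E(K, T) = 0x8D; 0x2F ⊕ 0x8D = 0xA2.
C[2]: T = 0x98, S = E(K, T) = 0x96; 0x45 ⊕ 0x96 = 0xD3.
C[3]: T = 0x99, S = E(K, T) = 0x97; 0x80 ⊕ 0x97 = 0x17.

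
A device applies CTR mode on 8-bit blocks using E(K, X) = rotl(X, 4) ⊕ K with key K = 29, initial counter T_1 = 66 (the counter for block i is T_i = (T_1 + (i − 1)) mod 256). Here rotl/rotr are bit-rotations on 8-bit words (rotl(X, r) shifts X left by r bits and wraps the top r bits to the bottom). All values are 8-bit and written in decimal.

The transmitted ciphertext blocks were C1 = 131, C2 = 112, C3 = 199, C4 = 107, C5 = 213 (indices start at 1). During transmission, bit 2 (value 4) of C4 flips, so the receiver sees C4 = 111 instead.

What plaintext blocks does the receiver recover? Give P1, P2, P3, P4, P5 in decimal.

CTR decryption: S_i = E(K, T_i) where T_i is the counter for block i; P_i = C_i ⊕ S_i.
Only C4 changed, to 111. In CTR, a change in C_i flips the same bit in P_i only; the keystream is unaffected. Decrypting the received ciphertext:
P1: T = 66, S = E(K, T) = 57; 131 ⊕ 57 = 186.
P2: T = 67, S = E(K, T) = 41; 112 ⊕ 41 = 89.
P3: T = 68, S = E(K, T) = 89; 199 ⊕ 89 = 158.
P4: T = 69, S = E(K, T) = 73; 111 ⊕ 73 = 38.
P5: T = 70, S = E(K, T) = 121; 213 ⊕ 121 = 172.
Blocks that differ from the original plaintext: P4.

P1 = 186, P2 = 89, P3 = 158, P4 = 38, P5 = 172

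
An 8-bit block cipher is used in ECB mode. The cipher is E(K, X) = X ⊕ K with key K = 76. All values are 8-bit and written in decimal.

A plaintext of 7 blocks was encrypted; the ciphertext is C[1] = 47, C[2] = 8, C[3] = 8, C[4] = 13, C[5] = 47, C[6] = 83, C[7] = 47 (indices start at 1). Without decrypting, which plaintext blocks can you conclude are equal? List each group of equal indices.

ECB encrypts each block independently with the same key, so equal ciphertext blocks imply equal plaintext blocks.
C[1] = C[5] = C[7] = 47, so P[1] = P[5] = P[7].
C[2] = C[3] = 8, so P[2] = P[3].

P[1] = P[5] = P[7]; P[2] = P[3]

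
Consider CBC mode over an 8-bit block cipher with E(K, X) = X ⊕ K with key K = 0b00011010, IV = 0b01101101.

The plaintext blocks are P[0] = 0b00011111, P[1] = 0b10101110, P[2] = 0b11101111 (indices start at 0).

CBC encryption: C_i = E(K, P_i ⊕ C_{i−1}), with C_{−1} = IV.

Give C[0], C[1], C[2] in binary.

C[0] = 0b01101000, C[1] = 0b11011100, C[2] = 0b00101001

C[0]: P[0] ⊕ 0b01101101 = 0b01110010; E(K, 0b01110010) = 0b01101000.
C[1]: P[1] ⊕ 0b01101000 = 0b11000110; E(K, 0b11000110) = 0b11011100.
C[2]: P[2] ⊕ 0b11011100 = 0b00110011; E(K, 0b00110011) = 0b00101001.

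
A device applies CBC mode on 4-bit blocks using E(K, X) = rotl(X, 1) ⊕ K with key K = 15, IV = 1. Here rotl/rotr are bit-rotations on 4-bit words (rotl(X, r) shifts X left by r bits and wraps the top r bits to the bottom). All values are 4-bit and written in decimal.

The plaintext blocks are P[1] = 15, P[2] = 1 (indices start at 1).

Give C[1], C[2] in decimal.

CBC encryption: C_i = E(K, P_i ⊕ C_{i−1}), with C_{0} = IV.
C[1]: P[1] ⊕ 1 = 14; E(K, 14) = 2.
C[2]: P[2] ⊕ 2 = 3; E(K, 3) = 9.

C[1] = 2, C[2] = 9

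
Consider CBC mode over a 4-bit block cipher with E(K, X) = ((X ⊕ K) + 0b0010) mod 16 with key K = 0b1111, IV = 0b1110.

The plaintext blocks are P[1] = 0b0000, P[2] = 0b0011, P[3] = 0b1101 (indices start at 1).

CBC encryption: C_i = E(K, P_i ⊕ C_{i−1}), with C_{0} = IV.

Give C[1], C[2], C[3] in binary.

C[1] = 0b0011, C[2] = 0b0001, C[3] = 0b0101

C[1]: P[1] ⊕ 0b1110 = 0b1110; E(K, 0b1110) = 0b0011.
C[2]: P[2] ⊕ 0b0011 = 0b0000; E(K, 0b0000) = 0b0001.
C[3]: P[3] ⊕ 0b0001 = 0b1100; E(K, 0b1100) = 0b0101.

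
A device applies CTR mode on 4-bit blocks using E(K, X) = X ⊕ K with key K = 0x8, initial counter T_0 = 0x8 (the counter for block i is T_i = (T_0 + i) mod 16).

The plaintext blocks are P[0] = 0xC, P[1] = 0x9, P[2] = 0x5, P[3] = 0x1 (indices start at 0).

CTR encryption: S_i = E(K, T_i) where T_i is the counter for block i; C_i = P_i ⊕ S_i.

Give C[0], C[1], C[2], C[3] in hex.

C[0] = 0xC, C[1] = 0x8, C[2] = 0x7, C[3] = 0x2

C[0]: T = 0x8, S = E(K, T) = 0x0; 0xC ⊕ 0x0 = 0xC.
C[1]: T = 0x9, S = E(K, T) = 0x1; 0x9 ⊕ 0x1 = 0x8.
C[2]: T = 0xA, S = E(K, T) = 0x2; 0x5 ⊕ 0x2 = 0x7.
C[3]: T = 0xB, S = E(K, T) = 0x3; 0x1 ⊕ 0x3 = 0x2.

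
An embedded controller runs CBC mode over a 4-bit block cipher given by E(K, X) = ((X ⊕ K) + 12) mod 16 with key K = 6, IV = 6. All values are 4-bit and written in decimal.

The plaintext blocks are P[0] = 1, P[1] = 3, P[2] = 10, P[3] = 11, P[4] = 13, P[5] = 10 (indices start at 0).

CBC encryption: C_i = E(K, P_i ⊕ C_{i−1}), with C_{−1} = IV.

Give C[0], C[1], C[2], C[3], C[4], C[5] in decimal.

C[0] = 13, C[1] = 4, C[2] = 4, C[3] = 5, C[4] = 10, C[5] = 2

C[0]: P[0] ⊕ 6 = 7; E(K, 7) = 13.
C[1]: P[1] ⊕ 13 = 14; E(K, 14) = 4.
C[2]: P[2] ⊕ 4 = 14; E(K, 14) = 4.
C[3]: P[3] ⊕ 4 = 15; E(K, 15) = 5.
C[4]: P[4] ⊕ 5 = 8; E(K, 8) = 10.
C[5]: P[5] ⊕ 10 = 0; E(K, 0) = 2.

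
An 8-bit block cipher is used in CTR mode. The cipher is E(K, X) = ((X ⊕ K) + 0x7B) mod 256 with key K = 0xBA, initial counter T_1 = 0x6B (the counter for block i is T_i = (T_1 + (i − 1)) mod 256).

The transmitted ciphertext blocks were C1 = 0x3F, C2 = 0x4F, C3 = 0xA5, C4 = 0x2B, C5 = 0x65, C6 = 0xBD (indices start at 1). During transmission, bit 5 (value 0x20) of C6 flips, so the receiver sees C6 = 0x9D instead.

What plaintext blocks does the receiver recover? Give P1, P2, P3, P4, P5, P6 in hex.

P1 = 0x73, P2 = 0x1E, P3 = 0xF7, P4 = 0x64, P5 = 0x35, P6 = 0xD8

CTR decryption: S_i = E(K, T_i) where T_i is the counter for block i; P_i = C_i ⊕ S_i.
Only C6 changed, to 0x9D. In CTR, a change in C_i flips the same bit in P_i only; the keystream is unaffected. Decrypting the received ciphertext:
P1: T = 0x6B, S = E(K, T) = 0x4C; 0x3F ⊕ 0x4C = 0x73.
P2: T = 0x6C, S = E(K, T) = 0x51; 0x4F ⊕ 0x51 = 0x1E.
P3: T = 0x6D, S = E(K, T) = 0x52; 0xA5 ⊕ 0x52 = 0xF7.
P4: T = 0x6E, S = E(K, T) = 0x4F; 0x2B ⊕ 0x4F = 0x64.
P5: T = 0x6F, S = E(K, T) = 0x50; 0x65 ⊕ 0x50 = 0x35.
P6: T = 0x70, S = E(K, T) = 0x45; 0x9D ⊕ 0x45 = 0xD8.
Blocks that differ from the original plaintext: P6.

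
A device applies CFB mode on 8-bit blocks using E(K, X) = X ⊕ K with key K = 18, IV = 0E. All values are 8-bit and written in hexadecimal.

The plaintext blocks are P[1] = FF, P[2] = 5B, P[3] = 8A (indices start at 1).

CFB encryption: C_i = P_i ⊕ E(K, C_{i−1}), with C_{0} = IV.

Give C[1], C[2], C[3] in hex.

C[1]: E(K, 0E) = 16; FF ⊕ 16 = E9.
C[2]: E(K, E9) = F1; 5B ⊕ F1 = AA.
C[3]: E(K, AA) = B2; 8A ⊕ B2 = 38.

C[1] = E9, C[2] = AA, C[3] = 38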